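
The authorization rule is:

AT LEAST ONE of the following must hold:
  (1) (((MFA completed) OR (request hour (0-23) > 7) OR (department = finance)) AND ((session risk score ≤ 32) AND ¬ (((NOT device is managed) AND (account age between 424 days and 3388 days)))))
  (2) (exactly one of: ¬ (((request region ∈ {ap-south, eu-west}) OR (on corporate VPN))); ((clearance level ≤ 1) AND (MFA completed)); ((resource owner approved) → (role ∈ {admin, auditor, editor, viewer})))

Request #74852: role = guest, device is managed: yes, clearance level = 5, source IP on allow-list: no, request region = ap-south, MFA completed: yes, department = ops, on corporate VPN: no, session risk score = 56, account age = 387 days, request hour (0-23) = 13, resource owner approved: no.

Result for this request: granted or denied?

Atomic conditions:
  MFA completed: yes → true
  request hour (0-23) > 7: 13 > 7 is true
  department = finance: ops == finance is false
  session risk score ≤ 32: 56 ≤ 32 is false
  NOT device is managed: yes → false
  account age between 424 days and 3388 days: 387 in [424, 3388] is false
  request region ∈ {ap-south, eu-west}: ap-south is in the set → true
  on corporate VPN: no → false
  clearance level ≤ 1: 5 ≤ 1 is false
  resource owner approved: no → false
  role ∈ {admin, auditor, editor, viewer}: guest is not in the set → false
Combine:
[1.1] true OR true OR false = true
[1.2.2.1] false AND false = false
[1.2.2] NOT false = true
[1.2] false AND true = false
[1] true AND false = false
[2.1.1] true OR false = true
[2.1] NOT true = false
[2.2] false AND true = false
[2.3] false → false (antecedent false ⇒ implication holds) = true
[2] exactly-one(false, false, true) = true
[root] false OR true = true
Overall: true → granted

Granted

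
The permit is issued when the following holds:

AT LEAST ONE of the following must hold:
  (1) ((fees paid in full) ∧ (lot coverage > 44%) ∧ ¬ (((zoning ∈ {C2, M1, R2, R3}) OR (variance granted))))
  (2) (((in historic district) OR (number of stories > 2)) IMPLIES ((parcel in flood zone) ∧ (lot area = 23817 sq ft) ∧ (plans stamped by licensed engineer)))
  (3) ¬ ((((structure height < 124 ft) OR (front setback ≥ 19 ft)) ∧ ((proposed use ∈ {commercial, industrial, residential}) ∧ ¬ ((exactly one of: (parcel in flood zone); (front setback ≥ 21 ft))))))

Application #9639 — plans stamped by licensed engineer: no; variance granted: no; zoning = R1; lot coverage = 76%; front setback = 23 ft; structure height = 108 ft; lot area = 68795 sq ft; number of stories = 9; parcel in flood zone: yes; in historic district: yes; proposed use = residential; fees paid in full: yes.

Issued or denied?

Atomic conditions:
  fees paid in full: yes → true
  lot coverage > 44%: 76 > 44 is true
  zoning ∈ {C2, M1, R2, R3}: R1 is not in the set → false
  variance granted: no → false
  in historic district: yes → true
  number of stories > 2: 9 > 2 is true
  parcel in flood zone: yes → true
  lot area = 23817 sq ft: 68795 == 23817 is false
  plans stamped by licensed engineer: no → false
  structure height < 124 ft: 108 < 124 is true
  front setback ≥ 19 ft: 23 ≥ 19 is true
  proposed use ∈ {commercial, industrial, residential}: residential is in the set → true
  front setback ≥ 21 ft: 23 ≥ 21 is true
Combine:
[1.3.1] false OR false = false
[1.3] NOT false = true
[1] true AND true AND true = true
[2.1] true OR true = true
[2.2] true AND false AND false = false
[2] true → false = false
[3.1.1] true OR true = true
[3.1.2.2.1] exactly-one(true, true) = false
[3.1.2.2] NOT false = true
[3.1.2] true AND true = true
[3.1] true AND true = true
[3] NOT true = false
[root] true OR false OR false = true
Overall: true → issued

Issued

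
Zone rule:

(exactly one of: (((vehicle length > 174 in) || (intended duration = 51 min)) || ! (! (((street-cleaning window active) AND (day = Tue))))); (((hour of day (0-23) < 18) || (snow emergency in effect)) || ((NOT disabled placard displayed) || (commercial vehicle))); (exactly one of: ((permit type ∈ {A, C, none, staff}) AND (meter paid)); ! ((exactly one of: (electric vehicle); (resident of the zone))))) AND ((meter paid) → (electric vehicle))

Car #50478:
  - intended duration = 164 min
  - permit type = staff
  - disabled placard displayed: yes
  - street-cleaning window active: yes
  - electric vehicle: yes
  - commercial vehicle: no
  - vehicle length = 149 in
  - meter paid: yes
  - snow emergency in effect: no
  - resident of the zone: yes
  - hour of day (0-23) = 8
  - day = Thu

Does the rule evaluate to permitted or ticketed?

Permitted

Atomic conditions:
  vehicle length > 174 in: 149 > 174 is false
  intended duration = 51 min: 164 == 51 is false
  street-cleaning window active: yes → true
  day = Tue: Thu == Tue is false
  hour of day (0-23) < 18: 8 < 18 is true
  snow emergency in effect: no → false
  NOT disabled placard displayed: yes → false
  commercial vehicle: no → false
  permit type ∈ {A, C, none, staff}: staff is in the set → true
  meter paid: yes → true
  electric vehicle: yes → true
  resident of the zone: yes → true
Combine:
[1.1.1] false OR false = false
[1.1.2.1.1] true AND false = false
[1.1.2.1] NOT false = true
[1.1.2] NOT true = false
[1.1] false OR false = false
[1.2.1] true OR false = true
[1.2.2] false OR false = false
[1.2] true OR false = true
[1.3.1] true AND true = true
[1.3.2.1] exactly-one(true, true) = false
[1.3.2] NOT false = true
[1.3] exactly-one(true, true) = false
[1] exactly-one(false, true, false) = true
[2] true → true = true
[root] true AND true = true
Overall: true → permitted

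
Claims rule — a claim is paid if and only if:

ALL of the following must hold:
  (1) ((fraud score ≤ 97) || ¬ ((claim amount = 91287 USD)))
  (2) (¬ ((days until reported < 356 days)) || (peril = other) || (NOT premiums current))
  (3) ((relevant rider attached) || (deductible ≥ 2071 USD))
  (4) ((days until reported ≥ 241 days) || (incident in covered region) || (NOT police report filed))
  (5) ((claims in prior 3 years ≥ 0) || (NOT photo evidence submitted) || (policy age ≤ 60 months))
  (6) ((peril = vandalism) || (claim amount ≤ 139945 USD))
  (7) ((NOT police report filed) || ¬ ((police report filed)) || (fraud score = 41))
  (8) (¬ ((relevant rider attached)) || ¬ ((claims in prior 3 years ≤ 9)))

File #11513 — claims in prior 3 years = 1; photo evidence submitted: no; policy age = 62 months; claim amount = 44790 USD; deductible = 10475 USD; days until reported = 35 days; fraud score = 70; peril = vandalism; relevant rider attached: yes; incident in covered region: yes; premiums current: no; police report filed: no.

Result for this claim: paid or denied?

Denied

Atomic conditions:
  fraud score ≤ 97: 70 ≤ 97 is true
  claim amount = 91287 USD: 44790 == 91287 is false
  days until reported < 356 days: 35 < 356 is true
  peril = other: vandalism == other is false
  NOT premiums current: no → true
  relevant rider attached: yes → true
  deductible ≥ 2071 USD: 10475 ≥ 2071 is true
  days until reported ≥ 241 days: 35 ≥ 241 is false
  incident in covered region: yes → true
  NOT police report filed: no → true
  claims in prior 3 years ≥ 0: 1 ≥ 0 is true
  NOT photo evidence submitted: no → true
  policy age ≤ 60 months: 62 ≤ 60 is false
  peril = vandalism: vandalism == vandalism is true
  claim amount ≤ 139945 USD: 44790 ≤ 139945 is true
  police report filed: no → false
  fraud score = 41: 70 == 41 is false
  claims in prior 3 years ≤ 9: 1 ≤ 9 is true
Combine:
[1.2] NOT false = true
[1] true OR true = true
[2.1] NOT true = false
[2] false OR false OR true = true
[3] true OR true = true
[4] false OR true OR true = true
[5] true OR true OR false = true
[6] true OR true = true
[7.2] NOT false = true
[7] true OR true OR false = true
[8.1] NOT true = false
[8.2] NOT true = false
[8] false OR false = false
[root] true AND true AND true AND true AND true AND true AND true AND false = false
Overall: false → denied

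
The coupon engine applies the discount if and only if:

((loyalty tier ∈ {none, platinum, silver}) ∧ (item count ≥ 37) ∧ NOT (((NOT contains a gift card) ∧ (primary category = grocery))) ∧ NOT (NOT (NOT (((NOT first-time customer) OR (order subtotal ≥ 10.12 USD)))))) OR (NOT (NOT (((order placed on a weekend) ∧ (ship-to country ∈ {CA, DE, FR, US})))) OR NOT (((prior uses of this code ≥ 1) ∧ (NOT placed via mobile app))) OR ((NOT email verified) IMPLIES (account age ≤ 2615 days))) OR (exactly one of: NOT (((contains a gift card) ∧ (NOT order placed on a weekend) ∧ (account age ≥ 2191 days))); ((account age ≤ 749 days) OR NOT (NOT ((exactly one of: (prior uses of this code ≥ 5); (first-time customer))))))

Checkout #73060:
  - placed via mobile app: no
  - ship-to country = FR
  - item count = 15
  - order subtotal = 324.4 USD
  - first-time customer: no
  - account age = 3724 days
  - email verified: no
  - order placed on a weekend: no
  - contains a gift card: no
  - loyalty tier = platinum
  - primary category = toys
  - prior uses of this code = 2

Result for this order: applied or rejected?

Applied

Atomic conditions:
  loyalty tier ∈ {none, platinum, silver}: platinum is in the set → true
  item count ≥ 37: 15 ≥ 37 is false
  NOT contains a gift card: no → true
  primary category = grocery: toys == grocery is false
  NOT first-time customer: no → true
  order subtotal ≥ 10.12 USD: 324.4 ≥ 10.12 is true
  order placed on a weekend: no → false
  ship-to country ∈ {CA, DE, FR, US}: FR is in the set → true
  prior uses of this code ≥ 1: 2 ≥ 1 is true
  NOT placed via mobile app: no → true
  NOT email verified: no → true
  account age ≤ 2615 days: 3724 ≤ 2615 is false
  contains a gift card: no → false
  NOT order placed on a weekend: no → true
  account age ≥ 2191 days: 3724 ≥ 2191 is true
  account age ≤ 749 days: 3724 ≤ 749 is false
  prior uses of this code ≥ 5: 2 ≥ 5 is false
  first-time customer: no → false
Combine:
[1.3.1] true AND false = false
[1.3] NOT false = true
[1.4.1.1.1] true OR true = true
[1.4.1.1] NOT true = false
[1.4.1] NOT false = true
[1.4] NOT true = false
[1] true AND false AND true AND false = false
[2.1.1.1] false AND true = false
[2.1.1] NOT false = true
[2.1] NOT true = false
[2.2.1] true AND true = true
[2.2] NOT true = false
[2.3] true → false = false
[2] false OR false OR false = false
[3.1.1] false AND true AND true = false
[3.1] NOT false = true
[3.2.2.1.1] exactly-one(false, false) = false
[3.2.2.1] NOT false = true
[3.2.2] NOT true = false
[3.2] false OR false = false
[3] exactly-one(true, false) = true
[root] false OR false OR true = true
Overall: true → applied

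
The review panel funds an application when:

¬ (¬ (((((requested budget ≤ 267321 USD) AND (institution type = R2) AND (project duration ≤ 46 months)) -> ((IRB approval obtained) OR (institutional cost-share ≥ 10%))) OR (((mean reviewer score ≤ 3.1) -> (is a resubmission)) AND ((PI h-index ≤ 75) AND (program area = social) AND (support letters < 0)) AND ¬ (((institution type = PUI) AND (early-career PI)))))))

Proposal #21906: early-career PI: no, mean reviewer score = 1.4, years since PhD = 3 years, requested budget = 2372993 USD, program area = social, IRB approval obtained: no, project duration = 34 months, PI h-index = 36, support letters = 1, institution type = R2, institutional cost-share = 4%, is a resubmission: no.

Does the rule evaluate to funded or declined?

Atomic conditions:
  requested budget ≤ 267321 USD: 2372993 ≤ 267321 is false
  institution type = R2: R2 == R2 is true
  project duration ≤ 46 months: 34 ≤ 46 is true
  IRB approval obtained: no → false
  institutional cost-share ≥ 10%: 4 ≥ 10 is false
  mean reviewer score ≤ 3.1: 1.4 ≤ 3.1 is true
  is a resubmission: no → false
  PI h-index ≤ 75: 36 ≤ 75 is true
  program area = social: social == social is true
  support letters < 0: 1 < 0 is false
  institution type = PUI: R2 == PUI is false
  early-career PI: no → false
Combine:
[1.1.1.1] false AND true AND true = false
[1.1.1.2] false OR false = false
[1.1.1] false → false (antecedent false ⇒ implication holds) = true
[1.1.2.1] true → false = false
[1.1.2.2] true AND true AND false = false
[1.1.2.3.1] false AND false = false
[1.1.2.3] NOT false = true
[1.1.2] false AND false AND true = false
[1.1] true OR false = true
[1] NOT true = false
[root] NOT false = true
Overall: true → funded

Funded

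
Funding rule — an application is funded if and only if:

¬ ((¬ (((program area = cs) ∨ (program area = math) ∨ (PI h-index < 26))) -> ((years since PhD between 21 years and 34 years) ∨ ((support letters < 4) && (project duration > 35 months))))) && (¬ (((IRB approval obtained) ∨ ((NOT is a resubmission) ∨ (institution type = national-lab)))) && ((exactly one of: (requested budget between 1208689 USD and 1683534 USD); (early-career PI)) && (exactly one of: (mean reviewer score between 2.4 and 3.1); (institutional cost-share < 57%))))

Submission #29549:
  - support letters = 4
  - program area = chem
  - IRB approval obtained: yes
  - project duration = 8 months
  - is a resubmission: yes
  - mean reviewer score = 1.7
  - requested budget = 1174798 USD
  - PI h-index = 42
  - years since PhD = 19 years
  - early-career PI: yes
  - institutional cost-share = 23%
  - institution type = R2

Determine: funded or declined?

Atomic conditions:
  program area = cs: chem == cs is false
  program area = math: chem == math is false
  PI h-index < 26: 42 < 26 is false
  years since PhD between 21 years and 34 years: 19 in [21, 34] is false
  support letters < 4: 4 < 4 is false
  project duration > 35 months: 8 > 35 is false
  IRB approval obtained: yes → true
  NOT is a resubmission: yes → false
  institution type = national-lab: R2 == national-lab is false
  requested budget between 1208689 USD and 1683534 USD: 1174798 in [1208689, 1683534] is false
  early-career PI: yes → true
  mean reviewer score between 2.4 and 3.1: 1.7 in [2.4, 3.1] is false
  institutional cost-share < 57%: 23 < 57 is true
Combine:
[1.1.1.1] false OR false OR false = false
[1.1.1] NOT false = true
[1.1.2.2] false AND false = false
[1.1.2] false OR false = false
[1.1] true → false = false
[1] NOT false = true
[2.1.1.2] false OR false = false
[2.1.1] true OR false = true
[2.1] NOT true = false
[2.2.1] exactly-one(false, true) = true
[2.2.2] exactly-one(false, true) = true
[2.2] true AND true = true
[2] false AND true = false
[root] true AND false = false
Overall: false → declined

Declined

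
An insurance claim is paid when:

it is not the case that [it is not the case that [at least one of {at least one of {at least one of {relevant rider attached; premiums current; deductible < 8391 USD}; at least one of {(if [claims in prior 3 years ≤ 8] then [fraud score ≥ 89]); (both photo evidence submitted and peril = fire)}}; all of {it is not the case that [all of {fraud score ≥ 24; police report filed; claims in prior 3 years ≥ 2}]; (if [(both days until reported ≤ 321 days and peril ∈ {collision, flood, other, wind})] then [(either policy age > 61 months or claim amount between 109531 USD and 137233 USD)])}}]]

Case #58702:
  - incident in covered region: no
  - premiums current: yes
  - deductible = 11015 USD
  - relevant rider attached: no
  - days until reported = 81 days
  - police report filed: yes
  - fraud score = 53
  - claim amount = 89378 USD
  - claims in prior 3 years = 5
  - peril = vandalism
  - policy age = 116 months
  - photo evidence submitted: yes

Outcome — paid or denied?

Paid

Atomic conditions:
  relevant rider attached: no → false
  premiums current: yes → true
  deductible < 8391 USD: 11015 < 8391 is false
  claims in prior 3 years ≤ 8: 5 ≤ 8 is true
  fraud score ≥ 89: 53 ≥ 89 is false
  photo evidence submitted: yes → true
  peril = fire: vandalism == fire is false
  fraud score ≥ 24: 53 ≥ 24 is true
  police report filed: yes → true
  claims in prior 3 years ≥ 2: 5 ≥ 2 is true
  days until reported ≤ 321 days: 81 ≤ 321 is true
  peril ∈ {collision, flood, other, wind}: vandalism is not in the set → false
  policy age > 61 months: 116 > 61 is true
  claim amount between 109531 USD and 137233 USD: 89378 in [109531, 137233] is false
Combine:
[1.1.1.1] false OR true OR false = true
[1.1.1.2.1] true → false = false
[1.1.1.2.2] true AND false = false
[1.1.1.2] false OR false = false
[1.1.1] true OR false = true
[1.1.2.1.1] true AND true AND true = true
[1.1.2.1] NOT true = false
[1.1.2.2.1] true AND false = false
[1.1.2.2.2] true OR false = true
[1.1.2.2] false → true (antecedent false ⇒ implication holds) = true
[1.1.2] false AND true = false
[1.1] true OR false = true
[1] NOT true = false
[root] NOT false = true
Overall: true → paid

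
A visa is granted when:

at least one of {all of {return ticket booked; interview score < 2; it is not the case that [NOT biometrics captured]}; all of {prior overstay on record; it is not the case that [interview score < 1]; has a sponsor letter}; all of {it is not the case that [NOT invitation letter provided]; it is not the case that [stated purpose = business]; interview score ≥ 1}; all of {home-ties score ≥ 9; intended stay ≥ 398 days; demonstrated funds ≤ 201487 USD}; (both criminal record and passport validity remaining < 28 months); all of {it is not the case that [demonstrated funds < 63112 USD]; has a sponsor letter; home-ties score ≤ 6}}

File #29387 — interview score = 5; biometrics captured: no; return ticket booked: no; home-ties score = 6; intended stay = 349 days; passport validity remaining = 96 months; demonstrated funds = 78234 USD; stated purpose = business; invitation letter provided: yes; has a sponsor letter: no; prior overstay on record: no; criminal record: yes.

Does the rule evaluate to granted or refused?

Atomic conditions:
  return ticket booked: no → false
  interview score < 2: 5 < 2 is false
  NOT biometrics captured: no → true
  prior overstay on record: no → false
  interview score < 1: 5 < 1 is false
  has a sponsor letter: no → false
  NOT invitation letter provided: yes → false
  stated purpose = business: business == business is true
  interview score ≥ 1: 5 ≥ 1 is true
  home-ties score ≥ 9: 6 ≥ 9 is false
  intended stay ≥ 398 days: 349 ≥ 398 is false
  demonstrated funds ≤ 201487 USD: 78234 ≤ 201487 is true
  criminal record: yes → true
  passport validity remaining < 28 months: 96 < 28 is false
  demonstrated funds < 63112 USD: 78234 < 63112 is false
  home-ties score ≤ 6: 6 ≤ 6 is true
Combine:
[1.3] NOT true = false
[1] false AND false AND false = false
[2.2] NOT false = true
[2] false AND true AND false = false
[3.1] NOT false = true
[3.2] NOT true = false
[3] true AND false AND true = false
[4] false AND false AND true = false
[5] true AND false = false
[6.1] NOT false = true
[6] true AND false AND true = false
[root] false OR false OR false OR false OR false OR false = false
Overall: false → refused

Refused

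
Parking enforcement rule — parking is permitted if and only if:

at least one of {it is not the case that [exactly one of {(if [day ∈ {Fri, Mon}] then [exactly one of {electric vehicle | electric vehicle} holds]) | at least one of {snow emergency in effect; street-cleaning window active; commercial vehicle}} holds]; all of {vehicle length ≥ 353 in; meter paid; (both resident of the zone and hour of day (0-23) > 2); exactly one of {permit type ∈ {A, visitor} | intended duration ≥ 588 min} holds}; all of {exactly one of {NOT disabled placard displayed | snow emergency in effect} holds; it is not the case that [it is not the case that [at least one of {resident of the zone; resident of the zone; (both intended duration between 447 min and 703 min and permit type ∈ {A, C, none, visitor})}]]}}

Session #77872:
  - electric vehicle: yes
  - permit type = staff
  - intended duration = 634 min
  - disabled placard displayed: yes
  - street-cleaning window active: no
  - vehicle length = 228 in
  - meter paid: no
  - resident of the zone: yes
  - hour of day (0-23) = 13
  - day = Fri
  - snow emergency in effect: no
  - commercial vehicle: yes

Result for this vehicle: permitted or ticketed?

Ticketed

Atomic conditions:
  day ∈ {Fri, Mon}: Fri is in the set → true
  electric vehicle: yes → true
  snow emergency in effect: no → false
  street-cleaning window active: no → false
  commercial vehicle: yes → true
  vehicle length ≥ 353 in: 228 ≥ 353 is false
  meter paid: no → false
  resident of the zone: yes → true
  hour of day (0-23) > 2: 13 > 2 is true
  permit type ∈ {A, visitor}: staff is not in the set → false
  intended duration ≥ 588 min: 634 ≥ 588 is true
  NOT disabled placard displayed: yes → false
  intended duration between 447 min and 703 min: 634 in [447, 703] is true
  permit type ∈ {A, C, none, visitor}: staff is not in the set → false
Combine:
[1.1.1.2] exactly-one(true, true) = false
[1.1.1] true → false = false
[1.1.2] false OR false OR true = true
[1.1] exactly-one(false, true) = true
[1] NOT true = false
[2.3] true AND true = true
[2.4] exactly-one(false, true) = true
[2] false AND false AND true AND true = false
[3.1] exactly-one(false, false) = false
[3.2.1.1.3] true AND false = false
[3.2.1.1] true OR true OR false = true
[3.2.1] NOT true = false
[3.2] NOT false = true
[3] false AND true = false
[root] false OR false OR false = false
Overall: false → ticketed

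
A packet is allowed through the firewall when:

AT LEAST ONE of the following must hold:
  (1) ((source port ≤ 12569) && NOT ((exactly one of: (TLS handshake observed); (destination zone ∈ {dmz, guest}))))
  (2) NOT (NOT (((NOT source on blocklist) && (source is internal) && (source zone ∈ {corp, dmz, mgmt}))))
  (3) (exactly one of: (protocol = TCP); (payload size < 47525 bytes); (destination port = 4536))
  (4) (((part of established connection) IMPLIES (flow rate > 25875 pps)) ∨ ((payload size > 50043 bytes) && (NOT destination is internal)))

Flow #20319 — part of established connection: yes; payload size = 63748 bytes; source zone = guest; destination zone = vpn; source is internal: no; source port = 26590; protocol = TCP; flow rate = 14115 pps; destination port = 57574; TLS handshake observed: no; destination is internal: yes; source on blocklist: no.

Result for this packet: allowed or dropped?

Atomic conditions:
  source port ≤ 12569: 26590 ≤ 12569 is false
  TLS handshake observed: no → false
  destination zone ∈ {dmz, guest}: vpn is not in the set → false
  NOT source on blocklist: no → true
  source is internal: no → false
  source zone ∈ {corp, dmz, mgmt}: guest is not in the set → false
  protocol = TCP: TCP == TCP is true
  payload size < 47525 bytes: 63748 < 47525 is false
  destination port = 4536: 57574 == 4536 is false
  part of established connection: yes → true
  flow rate > 25875 pps: 14115 > 25875 is false
  payload size > 50043 bytes: 63748 > 50043 is true
  NOT destination is internal: yes → false
Combine:
[1.2.1] exactly-one(false, false) = false
[1.2] NOT false = true
[1] false AND true = false
[2.1.1] true AND false AND false = false
[2.1] NOT false = true
[2] NOT true = false
[3] exactly-one(true, false, false) = true
[4.1] true → false = false
[4.2] true AND false = false
[4] false OR false = false
[root] false OR false OR true OR false = true
Overall: true → allowed

Allowed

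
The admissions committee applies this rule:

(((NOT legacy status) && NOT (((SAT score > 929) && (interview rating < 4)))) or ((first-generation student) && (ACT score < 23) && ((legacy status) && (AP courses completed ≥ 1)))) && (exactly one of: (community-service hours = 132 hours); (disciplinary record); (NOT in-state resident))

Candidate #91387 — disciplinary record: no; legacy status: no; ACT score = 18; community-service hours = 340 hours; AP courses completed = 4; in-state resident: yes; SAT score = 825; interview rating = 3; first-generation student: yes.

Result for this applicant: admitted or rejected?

Atomic conditions:
  NOT legacy status: no → true
  SAT score > 929: 825 > 929 is false
  interview rating < 4: 3 < 4 is true
  first-generation student: yes → true
  ACT score < 23: 18 < 23 is true
  legacy status: no → false
  AP courses completed ≥ 1: 4 ≥ 1 is true
  community-service hours = 132 hours: 340 == 132 is false
  disciplinary record: no → false
  NOT in-state resident: yes → false
Combine:
[1.1.2.1] false AND true = false
[1.1.2] NOT false = true
[1.1] true AND true = true
[1.2.3] false AND true = false
[1.2] true AND true AND false = false
[1] true OR false = true
[2] exactly-one(false, false, false) = false
[root] true AND false = false
Overall: false → rejected

Rejected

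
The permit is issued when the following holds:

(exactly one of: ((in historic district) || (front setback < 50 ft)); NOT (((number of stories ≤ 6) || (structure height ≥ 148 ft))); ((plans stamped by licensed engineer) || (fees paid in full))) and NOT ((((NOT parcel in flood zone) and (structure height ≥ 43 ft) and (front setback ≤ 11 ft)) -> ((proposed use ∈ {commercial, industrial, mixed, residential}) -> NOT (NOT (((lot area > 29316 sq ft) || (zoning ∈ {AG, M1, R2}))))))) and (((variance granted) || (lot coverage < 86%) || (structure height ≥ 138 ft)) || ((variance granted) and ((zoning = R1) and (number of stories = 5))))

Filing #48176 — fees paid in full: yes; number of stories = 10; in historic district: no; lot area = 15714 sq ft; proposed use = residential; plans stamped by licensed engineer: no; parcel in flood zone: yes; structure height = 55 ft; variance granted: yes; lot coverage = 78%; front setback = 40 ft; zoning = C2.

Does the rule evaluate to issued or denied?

Atomic conditions:
  in historic district: no → false
  front setback < 50 ft: 40 < 50 is true
  number of stories ≤ 6: 10 ≤ 6 is false
  structure height ≥ 148 ft: 55 ≥ 148 is false
  plans stamped by licensed engineer: no → false
  fees paid in full: yes → true
  NOT parcel in flood zone: yes → false
  structure height ≥ 43 ft: 55 ≥ 43 is true
  front setback ≤ 11 ft: 40 ≤ 11 is false
  proposed use ∈ {commercial, industrial, mixed, residential}: residential is in the set → true
  lot area > 29316 sq ft: 15714 > 29316 is false
  zoning ∈ {AG, M1, R2}: C2 is not in the set → false
  variance granted: yes → true
  lot coverage < 86%: 78 < 86 is true
  structure height ≥ 138 ft: 55 ≥ 138 is false
  zoning = R1: C2 == R1 is false
  number of stories = 5: 10 == 5 is false
Combine:
[1.1] false OR true = true
[1.2.1] false OR false = false
[1.2] NOT false = true
[1.3] false OR true = true
[1] exactly-one(true, true, true) = false
[2.1.1] false AND true AND false = false
[2.1.2.2.1.1] false OR false = false
[2.1.2.2.1] NOT false = true
[2.1.2.2] NOT true = false
[2.1.2] true → false = false
[2.1] false → false (antecedent false ⇒ implication holds) = true
[2] NOT true = false
[3.1] true OR true OR false = true
[3.2.2] false AND false = false
[3.2] true AND false = false
[3] true OR false = true
[root] false AND false AND true = false
Overall: false → denied

Denied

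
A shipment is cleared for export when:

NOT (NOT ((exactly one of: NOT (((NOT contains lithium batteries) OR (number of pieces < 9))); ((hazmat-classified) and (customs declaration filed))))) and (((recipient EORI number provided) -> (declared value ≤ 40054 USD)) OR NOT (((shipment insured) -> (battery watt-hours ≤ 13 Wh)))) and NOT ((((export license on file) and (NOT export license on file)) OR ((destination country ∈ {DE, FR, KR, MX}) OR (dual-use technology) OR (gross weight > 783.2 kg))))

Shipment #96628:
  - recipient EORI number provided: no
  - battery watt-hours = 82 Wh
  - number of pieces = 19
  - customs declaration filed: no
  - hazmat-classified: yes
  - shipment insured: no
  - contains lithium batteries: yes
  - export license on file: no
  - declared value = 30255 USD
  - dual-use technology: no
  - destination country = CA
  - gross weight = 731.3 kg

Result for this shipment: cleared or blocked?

Atomic conditions:
  NOT contains lithium batteries: yes → false
  number of pieces < 9: 19 < 9 is false
  hazmat-classified: yes → true
  customs declaration filed: no → false
  recipient EORI number provided: no → false
  declared value ≤ 40054 USD: 30255 ≤ 40054 is true
  shipment insured: no → false
  battery watt-hours ≤ 13 Wh: 82 ≤ 13 is false
  export license on file: no → false
  NOT export license on file: no → true
  destination country ∈ {DE, FR, KR, MX}: CA is not in the set → false
  dual-use technology: no → false
  gross weight > 783.2 kg: 731.3 > 783.2 is false
Combine:
[1.1.1.1.1] false OR false = false
[1.1.1.1] NOT false = true
[1.1.1.2] true AND false = false
[1.1.1] exactly-one(true, false) = true
[1.1] NOT true = false
[1] NOT false = true
[2.1] false → true (antecedent false ⇒ implication holds) = true
[2.2.1] false → false (antecedent false ⇒ implication holds) = true
[2.2] NOT true = false
[2] true OR false = true
[3.1.1] false AND true = false
[3.1.2] false OR false OR false = false
[3.1] false OR false = false
[3] NOT false = true
[root] true AND true AND true = true
Overall: true → cleared

Cleared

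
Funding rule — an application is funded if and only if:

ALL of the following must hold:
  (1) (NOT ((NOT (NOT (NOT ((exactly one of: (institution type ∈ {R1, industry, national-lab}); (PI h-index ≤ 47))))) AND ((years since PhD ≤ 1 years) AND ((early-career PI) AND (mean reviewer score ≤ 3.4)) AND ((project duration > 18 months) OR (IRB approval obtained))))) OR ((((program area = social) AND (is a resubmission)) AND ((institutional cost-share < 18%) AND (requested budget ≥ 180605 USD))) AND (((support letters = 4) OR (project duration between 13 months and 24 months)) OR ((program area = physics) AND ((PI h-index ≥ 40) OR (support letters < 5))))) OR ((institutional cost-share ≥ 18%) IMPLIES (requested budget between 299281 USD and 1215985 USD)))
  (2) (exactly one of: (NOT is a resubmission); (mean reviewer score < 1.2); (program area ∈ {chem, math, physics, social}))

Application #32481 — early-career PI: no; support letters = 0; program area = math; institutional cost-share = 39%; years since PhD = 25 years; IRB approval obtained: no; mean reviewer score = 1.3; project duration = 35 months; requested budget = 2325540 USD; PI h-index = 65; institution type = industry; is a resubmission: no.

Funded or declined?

Declined

Atomic conditions:
  institution type ∈ {R1, industry, national-lab}: industry is in the set → true
  PI h-index ≤ 47: 65 ≤ 47 is false
  years since PhD ≤ 1 years: 25 ≤ 1 is false
  early-career PI: no → false
  mean reviewer score ≤ 3.4: 1.3 ≤ 3.4 is true
  project duration > 18 months: 35 > 18 is true
  IRB approval obtained: no → false
  program area = social: math == social is false
  is a resubmission: no → false
  institutional cost-share < 18%: 39 < 18 is false
  requested budget ≥ 180605 USD: 2325540 ≥ 180605 is true
  support letters = 4: 0 == 4 is false
  project duration between 13 months and 24 months: 35 in [13, 24] is false
  program area = physics: math == physics is false
  PI h-index ≥ 40: 65 ≥ 40 is true
  support letters < 5: 0 < 5 is true
  institutional cost-share ≥ 18%: 39 ≥ 18 is true
  requested budget between 299281 USD and 1215985 USD: 2325540 in [299281, 1215985] is false
  NOT is a resubmission: no → true
  mean reviewer score < 1.2: 1.3 < 1.2 is false
  program area ∈ {chem, math, physics, social}: math is in the set → true
Combine:
[1.1.1.1.1.1.1] exactly-one(true, false) = true
[1.1.1.1.1.1] NOT true = false
[1.1.1.1.1] NOT false = true
[1.1.1.1] NOT true = false
[1.1.1.2.2] false AND true = false
[1.1.1.2.3] true OR false = true
[1.1.1.2] false AND false AND true = false
[1.1.1] false AND false = false
[1.1] NOT false = true
[1.2.1.1] false AND false = false
[1.2.1.2] false AND true = false
[1.2.1] false AND false = false
[1.2.2.1] false OR false = false
[1.2.2.2.2] true OR true = true
[1.2.2.2] false AND true = false
[1.2.2] false OR false = false
[1.2] false AND false = false
[1.3] true → false = false
[1] true OR false OR false = true
[2] exactly-one(true, false, true) = false
[root] true AND false = false
Overall: false → declined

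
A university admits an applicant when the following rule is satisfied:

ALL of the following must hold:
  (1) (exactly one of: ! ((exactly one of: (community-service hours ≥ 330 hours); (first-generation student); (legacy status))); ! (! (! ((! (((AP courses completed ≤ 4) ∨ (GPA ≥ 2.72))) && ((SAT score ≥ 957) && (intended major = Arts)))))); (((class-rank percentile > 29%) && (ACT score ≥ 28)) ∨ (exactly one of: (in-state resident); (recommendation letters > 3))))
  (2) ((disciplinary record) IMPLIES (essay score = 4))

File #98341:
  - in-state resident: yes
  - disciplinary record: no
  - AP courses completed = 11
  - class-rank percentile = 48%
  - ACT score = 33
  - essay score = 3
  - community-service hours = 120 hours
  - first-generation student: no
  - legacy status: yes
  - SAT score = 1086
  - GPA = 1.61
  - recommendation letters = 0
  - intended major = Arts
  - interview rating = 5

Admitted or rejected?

Atomic conditions:
  community-service hours ≥ 330 hours: 120 ≥ 330 is false
  first-generation student: no → false
  legacy status: yes → true
  AP courses completed ≤ 4: 11 ≤ 4 is false
  GPA ≥ 2.72: 1.61 ≥ 2.72 is false
  SAT score ≥ 957: 1086 ≥ 957 is true
  intended major = Arts: Arts == Arts is true
  class-rank percentile > 29%: 48 > 29 is true
  ACT score ≥ 28: 33 ≥ 28 is true
  in-state resident: yes → true
  recommendation letters > 3: 0 > 3 is false
  disciplinary record: no → false
  essay score = 4: 3 == 4 is false
Combine:
[1.1.1] exactly-one(false, false, true) = true
[1.1] NOT true = false
[1.2.1.1.1.1.1] false OR false = false
[1.2.1.1.1.1] NOT false = true
[1.2.1.1.1.2] true AND true = true
[1.2.1.1.1] true AND true = true
[1.2.1.1] NOT true = false
[1.2.1] NOT false = true
[1.2] NOT true = false
[1.3.1] true AND true = true
[1.3.2] exactly-one(true, false) = true
[1.3] true OR true = true
[1] exactly-one(false, false, true) = true
[2] false → false (antecedent false ⇒ implication holds) = true
[root] true AND true = true
Overall: true → admitted

Admitted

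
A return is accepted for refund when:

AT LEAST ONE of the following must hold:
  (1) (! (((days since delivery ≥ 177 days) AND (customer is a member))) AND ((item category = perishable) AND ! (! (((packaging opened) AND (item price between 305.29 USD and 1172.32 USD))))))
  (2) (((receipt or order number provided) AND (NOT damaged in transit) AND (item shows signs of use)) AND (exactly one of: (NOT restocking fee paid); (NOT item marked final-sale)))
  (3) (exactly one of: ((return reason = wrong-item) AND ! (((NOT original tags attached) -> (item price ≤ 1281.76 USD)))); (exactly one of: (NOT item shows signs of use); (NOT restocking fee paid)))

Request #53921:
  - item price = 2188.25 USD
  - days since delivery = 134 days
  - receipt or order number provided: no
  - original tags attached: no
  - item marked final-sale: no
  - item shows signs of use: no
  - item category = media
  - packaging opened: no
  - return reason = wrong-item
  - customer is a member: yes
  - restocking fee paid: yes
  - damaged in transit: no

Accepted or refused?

Refused

Atomic conditions:
  days since delivery ≥ 177 days: 134 ≥ 177 is false
  customer is a member: yes → true
  item category = perishable: media == perishable is false
  packaging opened: no → false
  item price between 305.29 USD and 1172.32 USD: 2188.25 in [305.29, 1172.32] is false
  receipt or order number provided: no → false
  NOT damaged in transit: no → true
  item shows signs of use: no → false
  NOT restocking fee paid: yes → false
  NOT item marked final-sale: no → true
  return reason = wrong-item: wrong-item == wrong-item is true
  NOT original tags attached: no → true
  item price ≤ 1281.76 USD: 2188.25 ≤ 1281.76 is false
  NOT item shows signs of use: no → true
Combine:
[1.1.1] false AND true = false
[1.1] NOT false = true
[1.2.2.1.1] false AND false = false
[1.2.2.1] NOT false = true
[1.2.2] NOT true = false
[1.2] false AND false = false
[1] true AND false = false
[2.1] false AND true AND false = false
[2.2] exactly-one(false, true) = true
[2] false AND true = false
[3.1.2.1] true → false = false
[3.1.2] NOT false = true
[3.1] true AND true = true
[3.2] exactly-one(true, false) = true
[3] exactly-one(true, true) = false
[root] false OR false OR false = false
Overall: false → refused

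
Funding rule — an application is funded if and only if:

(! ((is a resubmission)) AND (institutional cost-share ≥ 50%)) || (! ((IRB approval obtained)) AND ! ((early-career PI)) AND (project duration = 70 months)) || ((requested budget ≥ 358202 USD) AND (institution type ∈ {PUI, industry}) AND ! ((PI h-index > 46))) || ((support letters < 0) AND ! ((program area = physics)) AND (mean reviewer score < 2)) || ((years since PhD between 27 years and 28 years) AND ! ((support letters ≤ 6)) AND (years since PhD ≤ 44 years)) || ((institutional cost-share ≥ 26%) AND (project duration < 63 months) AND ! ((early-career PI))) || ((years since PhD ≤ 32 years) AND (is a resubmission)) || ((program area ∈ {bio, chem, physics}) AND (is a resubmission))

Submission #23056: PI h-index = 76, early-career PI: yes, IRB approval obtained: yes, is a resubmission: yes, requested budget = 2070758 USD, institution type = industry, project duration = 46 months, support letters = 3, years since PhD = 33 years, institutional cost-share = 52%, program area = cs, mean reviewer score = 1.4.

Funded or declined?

Atomic conditions:
  is a resubmission: yes → true
  institutional cost-share ≥ 50%: 52 ≥ 50 is true
  IRB approval obtained: yes → true
  early-career PI: yes → true
  project duration = 70 months: 46 == 70 is false
  requested budget ≥ 358202 USD: 2070758 ≥ 358202 is true
  institution type ∈ {PUI, industry}: industry is in the set → true
  PI h-index > 46: 76 > 46 is true
  support letters < 0: 3 < 0 is false
  program area = physics: cs == physics is false
  mean reviewer score < 2: 1.4 < 2 is true
  years since PhD between 27 years and 28 years: 33 in [27, 28] is false
  support letters ≤ 6: 3 ≤ 6 is true
  years since PhD ≤ 44 years: 33 ≤ 44 is true
  institutional cost-share ≥ 26%: 52 ≥ 26 is true
  project duration < 63 months: 46 < 63 is true
  years since PhD ≤ 32 years: 33 ≤ 32 is false
  program area ∈ {bio, chem, physics}: cs is not in the set → false
Combine:
[1.1] NOT true = false
[1] false AND true = false
[2.1] NOT true = false
[2.2] NOT true = false
[2] false AND false AND false = false
[3.3] NOT true = false
[3] true AND true AND false = false
[4.2] NOT false = true
[4] false AND true AND true = false
[5.2] NOT true = false
[5] false AND false AND true = false
[6.3] NOT true = false
[6] true AND true AND false = false
[7] false AND true = false
[8] false AND true = false
[root] false OR false OR false OR false OR false OR false OR false OR false = false
Overall: false → declined

Declined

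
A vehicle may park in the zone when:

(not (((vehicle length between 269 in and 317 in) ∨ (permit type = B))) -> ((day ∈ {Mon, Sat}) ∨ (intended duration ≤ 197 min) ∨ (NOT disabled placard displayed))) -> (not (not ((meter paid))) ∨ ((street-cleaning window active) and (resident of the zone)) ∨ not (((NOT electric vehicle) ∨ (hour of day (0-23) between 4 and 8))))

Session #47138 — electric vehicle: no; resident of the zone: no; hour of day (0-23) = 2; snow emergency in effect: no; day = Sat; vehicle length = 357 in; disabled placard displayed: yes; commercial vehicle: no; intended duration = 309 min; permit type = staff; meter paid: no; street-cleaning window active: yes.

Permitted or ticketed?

Atomic conditions:
  vehicle length between 269 in and 317 in: 357 in [269, 317] is false
  permit type = B: staff == B is false
  day ∈ {Mon, Sat}: Sat is in the set → true
  intended duration ≤ 197 min: 309 ≤ 197 is false
  NOT disabled placard displayed: yes → false
  meter paid: no → false
  street-cleaning window active: yes → true
  resident of the zone: no → false
  NOT electric vehicle: no → true
  hour of day (0-23) between 4 and 8: 2 in [4, 8] is false
Combine:
[1.1.1] false OR false = false
[1.1] NOT false = true
[1.2] true OR false OR false = true
[1] true → true = true
[2.1.1] NOT false = true
[2.1] NOT true = false
[2.2] true AND false = false
[2.3.1] true OR false = true
[2.3] NOT true = false
[2] false OR false OR false = false
[root] true → false = false
Overall: false → ticketed

Ticketed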